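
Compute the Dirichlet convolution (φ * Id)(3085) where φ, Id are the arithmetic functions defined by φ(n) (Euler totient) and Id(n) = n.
(φ * Id)(3085) = 11097

Divisors of 3085: [1, 5, 617, 3085]. For each d | 3085:
  d = 1: φ(1) · Id(3085/1) = 1 · 3085 = 3085
  d = 5: φ(5) · Id(3085/5) = 4 · 617 = 2468
  d = 617: φ(617) · Id(3085/617) = 616 · 5 = 3080
  d = 3085: φ(3085) · Id(3085/3085) = 2464 · 1 = 2464
Summing: (φ * Id)(3085) = 3085 + 2468 + 3080 + 2464 = 11097.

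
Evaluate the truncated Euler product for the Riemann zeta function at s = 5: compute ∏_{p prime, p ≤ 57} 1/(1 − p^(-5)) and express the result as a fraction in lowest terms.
∏ = 16271272514460981588256692497708850770212394550299268449499486458883457010851/15691809316785373562301814354101424660311534867697905028310662923501211484160

The primes p ≤ 57 are [2, 3, 5, 7, 11, 13, 17, 19, 23, 29, 31, 37, 41, 43, 47, 53]. For each prime, (1 − 1/p^5)^(-1) = p^5 / (p^5 − 1). The product is (1 − 1/2^5)^(-1), (1 − 1/3^5)^(-1), (1 − 1/5^5)^(-1), (1 − 1/7^5)^(-1), (1 − 1/11^5)^(-1), (1 − 1/13^5)^(-1), (1 − 1/17^5)^(-1), (1 − 1/19^5)^(-1), (1 − 1/23^5)^(-1), (1 − 1/29^5)^(-1), (1 − 1/31^5)^(-1), (1 − 1/37^5)^(-1), (1 − 1/41^5)^(-1), (1 − 1/43^5)^(-1), (1 − 1/47^5)^(-1), (1 − 1/53^5)^(-1) = ∏ p^5 / (p^5 − 1) = 16271272514460981588256692497708850770212394550299268449499486458883457010851/15691809316785373562301814354101424660311534867697905028310662923501211484160.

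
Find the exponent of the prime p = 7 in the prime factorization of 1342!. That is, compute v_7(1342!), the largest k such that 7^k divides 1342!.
v_7(1342!) = 221

Legendre's formula: v_p(n!) = Σ_{k ≥ 1} ⌊n / p^k⌋. For p = 7, n = 1342, the terms are:
  ⌊1342/7^1⌋ = ⌊1342/7⌋ = 191
  ⌊1342/7^2⌋ = ⌊1342/49⌋ = 27
  ⌊1342/7^3⌋ = ⌊1342/343⌋ = 3
(the next term ⌊1342/7^4⌋ = 0, terminating the sum). Summing: v_7(1342!) = 191 + 27 + 3 = 221.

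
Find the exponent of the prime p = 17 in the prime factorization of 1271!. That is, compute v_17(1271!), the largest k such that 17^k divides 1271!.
v_17(1271!) = 78

Legendre's formula: v_p(n!) = Σ_{k ≥ 1} ⌊n / p^k⌋. For p = 17, n = 1271, the terms are:
  ⌊1271/17^1⌋ = ⌊1271/17⌋ = 74
  ⌊1271/17^2⌋ = ⌊1271/289⌋ = 4
(the next term ⌊1271/17^3⌋ = 0, terminating the sum). Summing: v_17(1271!) = 74 + 4 = 78.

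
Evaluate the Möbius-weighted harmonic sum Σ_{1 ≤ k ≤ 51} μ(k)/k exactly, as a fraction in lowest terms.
Σ μ(k)/k = -184943596214571/204963260862830470

Values of μ(k) for 1 ≤ k ≤ 51: μ(1) = 1, μ(2) = -1, μ(3) = -1, μ(5) = -1, μ(6) = 1, μ(7) = -1, μ(10) = 1, μ(11) = -1, μ(13) = -1, μ(14) = 1, μ(15) = 1, μ(17) = -1, μ(19) = -1, μ(21) = 1, μ(22) = 1, μ(23) = -1, μ(26) = 1, μ(29) = -1, μ(30) = -1, μ(31) = -1, μ(33) = 1, μ(34) = 1, μ(35) = 1, μ(37) = -1, μ(38) = 1, μ(39) = 1, μ(41) = -1, μ(42) = -1, μ(43) = -1, μ(46) = 1, μ(47) = -1, μ(51) = 1, with μ = 0 on non-squarefree integers. Summing μ(k)/k for k where μ(k) ≠ 0 gives -184943596214571/204963260862830470 ≈ -0.0009. (PNT ⟺ this sum → 0 as n → ∞.)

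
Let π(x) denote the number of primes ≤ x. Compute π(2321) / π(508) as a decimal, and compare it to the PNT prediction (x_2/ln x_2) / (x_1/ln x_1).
π(2321)/π(508) = 344/96 ≈ 3.5833;  PNT prediction ≈ 3.6732.

π(508) = 96 and π(2321) = 344, so π(2321)/π(508) ≈ 3.5833. The PNT-predicted ratio is (2321/ln(2321)) / (508/ln(508)) ≈ 3.6732. The two agree to within a few percent, as expected.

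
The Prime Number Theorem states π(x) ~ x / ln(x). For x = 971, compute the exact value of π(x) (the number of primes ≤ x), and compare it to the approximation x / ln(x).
π(971) = 164;  x/ln(x) ≈ 141.17;  relative error ≈ 13.92%.

Directly count primes up to 971: π(971) = 164. The PNT approximation gives 971/ln(971) ≈ 971/6.87833 ≈ 141.17. Relative error (π(x) − x/ln(x)) / π(x) ≈ 13.92%; the approximation is known to undercount slightly (Li(x) is a better estimate).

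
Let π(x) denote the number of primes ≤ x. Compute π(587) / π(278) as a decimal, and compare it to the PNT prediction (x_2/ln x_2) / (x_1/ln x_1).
π(587)/π(278) = 107/59 ≈ 1.8136;  PNT prediction ≈ 1.8640.

π(278) = 59 and π(587) = 107, so π(587)/π(278) ≈ 1.8136. The PNT-predicted ratio is (587/ln(587)) / (278/ln(278)) ≈ 1.8640. The two agree to within a few percent, as expected.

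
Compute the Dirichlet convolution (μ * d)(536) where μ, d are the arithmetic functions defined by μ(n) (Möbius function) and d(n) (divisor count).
(μ * d)(536) = 1

Divisors of 536: [1, 2, 4, 8, 67, 134, 268, 536]. For each d | 536:
  d = 1: μ(1) · d(536/1) = 1 · 8 = 8
  d = 2: μ(2) · d(536/2) = -1 · 6 = -6
  d = 4: μ(4) · d(536/4) = 0 · 4 = 0
  d = 8: μ(8) · d(536/8) = 0 · 2 = 0
  d = 67: μ(67) · d(536/67) = -1 · 4 = -4
  d = 134: μ(134) · d(536/134) = 1 · 3 = 3
  d = 268: μ(268) · d(536/268) = 0 · 2 = 0
  d = 536: μ(536) · d(536/536) = 0 · 1 = 0
Summing: (μ * d)(536) = 8 + -6 + 0 + 0 + -4 + 3 + 0 + 0 = 1.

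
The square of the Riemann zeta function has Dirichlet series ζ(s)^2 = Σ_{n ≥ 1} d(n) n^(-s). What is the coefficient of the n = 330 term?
d(330) = 16

ζ(s)^2 = (Σ 1/m^s)(Σ 1/k^s). The coefficient of 1/n^s in the product is the number of ordered pairs (m, k) with mk = n, which equals d(n). For n = 330, divisors are [1, 2, 3, 5, 6, 10, 11, 15, 22, 30, 33, 55, 66, 110, 165, 330], so d(330) = 16.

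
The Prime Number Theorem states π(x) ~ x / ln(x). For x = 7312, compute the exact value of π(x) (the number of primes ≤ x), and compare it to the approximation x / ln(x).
π(7312) = 932;  x/ln(x) ≈ 821.82;  relative error ≈ 11.82%.

Directly count primes up to 7312: π(7312) = 932. The PNT approximation gives 7312/ln(7312) ≈ 7312/8.89727 ≈ 821.82. Relative error (π(x) − x/ln(x)) / π(x) ≈ 11.82%; the approximation is known to undercount slightly (Li(x) is a better estimate).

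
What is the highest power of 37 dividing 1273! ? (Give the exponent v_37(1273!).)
v_37(1273!) = 34

Legendre's formula: v_p(n!) = Σ_{k ≥ 1} ⌊n / p^k⌋. For p = 37, n = 1273, the terms are:
  ⌊1273/37^1⌋ = ⌊1273/37⌋ = 34
(the next term ⌊1273/37^2⌋ = 0, terminating the sum). Summing: v_37(1273!) = 34 = 34.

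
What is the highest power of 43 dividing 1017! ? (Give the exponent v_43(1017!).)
v_43(1017!) = 23

Legendre's formula: v_p(n!) = Σ_{k ≥ 1} ⌊n / p^k⌋. For p = 43, n = 1017, the terms are:
  ⌊1017/43^1⌋ = ⌊1017/43⌋ = 23
(the next term ⌊1017/43^2⌋ = 0, terminating the sum). Summing: v_43(1017!) = 23 = 23.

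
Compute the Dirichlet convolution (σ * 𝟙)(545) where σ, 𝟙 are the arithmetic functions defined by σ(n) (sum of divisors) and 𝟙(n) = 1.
(σ * 𝟙)(545) = 777

Divisors of 545: [1, 5, 109, 545]. For each d | 545:
  d = 1: σ(1) · 𝟙(545/1) = 1 · 1 = 1
  d = 5: σ(5) · 𝟙(545/5) = 6 · 1 = 6
  d = 109: σ(109) · 𝟙(545/109) = 110 · 1 = 110
  d = 545: σ(545) · 𝟙(545/545) = 660 · 1 = 660
Summing: (σ * 𝟙)(545) = 1 + 6 + 110 + 660 = 777.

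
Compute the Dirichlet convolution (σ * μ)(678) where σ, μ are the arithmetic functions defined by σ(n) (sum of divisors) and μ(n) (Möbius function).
(σ * μ)(678) = 678

Divisors of 678: [1, 2, 3, 6, 113, 226, 339, 678]. For each d | 678:
  d = 1: σ(1) · μ(678/1) = 1 · -1 = -1
  d = 2: σ(2) · μ(678/2) = 3 · 1 = 3
  d = 3: σ(3) · μ(678/3) = 4 · 1 = 4
  d = 6: σ(6) · μ(678/6) = 12 · -1 = -12
  d = 113: σ(113) · μ(678/113) = 114 · 1 = 114
  d = 226: σ(226) · μ(678/226) = 342 · -1 = -342
  d = 339: σ(339) · μ(678/339) = 456 · -1 = -456
  d = 678: σ(678) · μ(678/678) = 1368 · 1 = 1368
Summing: (σ * μ)(678) = -1 + 3 + 4 + -12 + 114 + -342 + -456 + 1368 = 678.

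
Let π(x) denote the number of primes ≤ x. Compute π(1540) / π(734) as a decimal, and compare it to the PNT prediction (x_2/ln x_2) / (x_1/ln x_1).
π(1540)/π(734) = 242/130 ≈ 1.8615;  PNT prediction ≈ 1.8863.

π(734) = 130 and π(1540) = 242, so π(1540)/π(734) ≈ 1.8615. The PNT-predicted ratio is (1540/ln(1540)) / (734/ln(734)) ≈ 1.8863. The two agree to within a few percent, as expected.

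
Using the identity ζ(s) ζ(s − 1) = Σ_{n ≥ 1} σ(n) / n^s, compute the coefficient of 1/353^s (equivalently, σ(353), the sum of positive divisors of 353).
σ(353) = 354

In the product (Σ m^0/m^s)(Σ k / k^s) = Σ (Σ_{d | n} d) / n^s, the coefficient of 1/n^s is σ(n) = Σ_{d | n} d. For n = 353, divisors are [1, 353]; summing: σ(353) = 354.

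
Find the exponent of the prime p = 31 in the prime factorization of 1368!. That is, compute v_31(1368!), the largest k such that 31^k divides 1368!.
v_31(1368!) = 45

Legendre's formula: v_p(n!) = Σ_{k ≥ 1} ⌊n / p^k⌋. For p = 31, n = 1368, the terms are:
  ⌊1368/31^1⌋ = ⌊1368/31⌋ = 44
  ⌊1368/31^2⌋ = ⌊1368/961⌋ = 1
(the next term ⌊1368/31^3⌋ = 0, terminating the sum). Summing: v_31(1368!) = 44 + 1 = 45.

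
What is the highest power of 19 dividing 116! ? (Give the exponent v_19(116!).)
v_19(116!) = 6

Legendre's formula: v_p(n!) = Σ_{k ≥ 1} ⌊n / p^k⌋. For p = 19, n = 116, the terms are:
  ⌊116/19^1⌋ = ⌊116/19⌋ = 6
(the next term ⌊116/19^2⌋ = 0, terminating the sum). Summing: v_19(116!) = 6 = 6.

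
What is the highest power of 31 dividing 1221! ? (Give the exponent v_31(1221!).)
v_31(1221!) = 40

Legendre's formula: v_p(n!) = Σ_{k ≥ 1} ⌊n / p^k⌋. For p = 31, n = 1221, the terms are:
  ⌊1221/31^1⌋ = ⌊1221/31⌋ = 39
  ⌊1221/31^2⌋ = ⌊1221/961⌋ = 1
(the next term ⌊1221/31^3⌋ = 0, terminating the sum). Summing: v_31(1221!) = 39 + 1 = 40.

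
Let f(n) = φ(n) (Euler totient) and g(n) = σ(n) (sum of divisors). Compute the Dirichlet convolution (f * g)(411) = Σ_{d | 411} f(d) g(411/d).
(φ * σ)(411) = 1644

Divisors of 411: [1, 3, 137, 411]. For each d | 411:
  d = 1: φ(1) · σ(411/1) = 1 · 552 = 552
  d = 3: φ(3) · σ(411/3) = 2 · 138 = 276
  d = 137: φ(137) · σ(411/137) = 136 · 4 = 544
  d = 411: φ(411) · σ(411/411) = 272 · 1 = 272
Summing: (φ * σ)(411) = 552 + 276 + 544 + 272 = 1644.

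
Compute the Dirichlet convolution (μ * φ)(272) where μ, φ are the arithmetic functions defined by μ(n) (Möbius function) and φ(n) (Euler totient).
(μ * φ)(272) = 60

Divisors of 272: [1, 2, 4, 8, 16, 17, 34, 68, 136, 272]. For each d | 272:
  d = 1: μ(1) · φ(272/1) = 1 · 128 = 128
  d = 2: μ(2) · φ(272/2) = -1 · 64 = -64
  d = 4: μ(4) · φ(272/4) = 0 · 32 = 0
  d = 8: μ(8) · φ(272/8) = 0 · 16 = 0
  d = 16: μ(16) · φ(272/16) = 0 · 16 = 0
  d = 17: μ(17) · φ(272/17) = -1 · 8 = -8
  d = 34: μ(34) · φ(272/34) = 1 · 4 = 4
  d = 68: μ(68) · φ(272/68) = 0 · 2 = 0
  d = 136: μ(136) · φ(272/136) = 0 · 1 = 0
  d = 272: μ(272) · φ(272/272) = 0 · 1 = 0
Summing: (μ * φ)(272) = 128 + -64 + 0 + 0 + 0 + -8 + 4 + 0 + 0 + 0 = 60.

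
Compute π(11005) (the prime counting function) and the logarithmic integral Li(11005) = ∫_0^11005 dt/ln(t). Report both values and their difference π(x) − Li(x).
π(11005) = 1336;  Li(11005) ≈ 1354.68;  π(x) − Li(x) ≈ -18.68.

Direct count of primes ≤ 11005 gives π(11005) = 1336. Numerical evaluation of the logarithmic integral gives Li(11005) ≈ 1354.68. The difference π(x) − Li(x) ≈ -18.68 is typically negative for small/moderate x (Li(x) overestimates), though Littlewood's theorem shows this sign changes infinitely often.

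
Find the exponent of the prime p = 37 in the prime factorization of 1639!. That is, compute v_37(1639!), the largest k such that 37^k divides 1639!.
v_37(1639!) = 45

Legendre's formula: v_p(n!) = Σ_{k ≥ 1} ⌊n / p^k⌋. For p = 37, n = 1639, the terms are:
  ⌊1639/37^1⌋ = ⌊1639/37⌋ = 44
  ⌊1639/37^2⌋ = ⌊1639/1369⌋ = 1
(the next term ⌊1639/37^3⌋ = 0, terminating the sum). Summing: v_37(1639!) = 44 + 1 = 45.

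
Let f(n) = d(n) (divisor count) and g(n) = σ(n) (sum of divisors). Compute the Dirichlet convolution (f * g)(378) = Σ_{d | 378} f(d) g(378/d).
(d * σ)(378) = 4100

Divisors of 378: [1, 2, 3, 6, 7, 9, 14, 18, 21, 27, 42, 54, 63, 126, 189, 378]. For each d | 378:
  d = 1: d(1) · σ(378/1) = 1 · 960 = 960
  d = 2: d(2) · σ(378/2) = 2 · 320 = 640
  d = 3: d(3) · σ(378/3) = 2 · 312 = 624
  d = 6: d(6) · σ(378/6) = 4 · 104 = 416
  d = 7: d(7) · σ(378/7) = 2 · 120 = 240
  d = 9: d(9) · σ(378/9) = 3 · 96 = 288
  d = 14: d(14) · σ(378/14) = 4 · 40 = 160
  d = 18: d(18) · σ(378/18) = 6 · 32 = 192
  d = 21: d(21) · σ(378/21) = 4 · 39 = 156
  d = 27: d(27) · σ(378/27) = 4 · 24 = 96
  d = 42: d(42) · σ(378/42) = 8 · 13 = 104
  d = 54: d(54) · σ(378/54) = 8 · 8 = 64
  d = 63: d(63) · σ(378/63) = 6 · 12 = 72
  d = 126: d(126) · σ(378/126) = 12 · 4 = 48
  d = 189: d(189) · σ(378/189) = 8 · 3 = 24
  d = 378: d(378) · σ(378/378) = 16 · 1 = 16
Summing: (d * σ)(378) = 960 + 640 + 624 + 416 + 240 + 288 + 160 + 192 + 156 + 96 + 104 + 64 + 72 + 48 + 24 + 16 = 4100.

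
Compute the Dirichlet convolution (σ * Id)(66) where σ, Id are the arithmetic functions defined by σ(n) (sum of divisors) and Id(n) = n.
(σ * Id)(66) = 805

Divisors of 66: [1, 2, 3, 6, 11, 22, 33, 66]. For each d | 66:
  d = 1: σ(1) · Id(66/1) = 1 · 66 = 66
  d = 2: σ(2) · Id(66/2) = 3 · 33 = 99
  d = 3: σ(3) · Id(66/3) = 4 · 22 = 88
  d = 6: σ(6) · Id(66/6) = 12 · 11 = 132
  d = 11: σ(11) · Id(66/11) = 12 · 6 = 72
  d = 22: σ(22) · Id(66/22) = 36 · 3 = 108
  d = 33: σ(33) · Id(66/33) = 48 · 2 = 96
  d = 66: σ(66) · Id(66/66) = 144 · 1 = 144
Summing: (σ * Id)(66) = 66 + 99 + 88 + 132 + 72 + 108 + 96 + 144 = 805.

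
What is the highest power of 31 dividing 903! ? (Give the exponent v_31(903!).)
v_31(903!) = 29

Legendre's formula: v_p(n!) = Σ_{k ≥ 1} ⌊n / p^k⌋. For p = 31, n = 903, the terms are:
  ⌊903/31^1⌋ = ⌊903/31⌋ = 29
(the next term ⌊903/31^2⌋ = 0, terminating the sum). Summing: v_31(903!) = 29 = 29.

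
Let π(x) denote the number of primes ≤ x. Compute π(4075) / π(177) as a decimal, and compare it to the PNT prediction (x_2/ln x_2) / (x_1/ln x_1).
π(4075)/π(177) = 561/40 ≈ 14.0250;  PNT prediction ≈ 14.3358.

π(177) = 40 and π(4075) = 561, so π(4075)/π(177) ≈ 14.0250. The PNT-predicted ratio is (4075/ln(4075)) / (177/ln(177)) ≈ 14.3358. The two agree to within a few percent, as expected.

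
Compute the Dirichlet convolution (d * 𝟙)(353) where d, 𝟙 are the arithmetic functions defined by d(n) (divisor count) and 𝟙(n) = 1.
(d * 𝟙)(353) = 3

Divisors of 353: [1, 353]. For each d | 353:
  d = 1: d(1) · 𝟙(353/1) = 1 · 1 = 1
  d = 353: d(353) · 𝟙(353/353) = 2 · 1 = 2
Summing: (d * 𝟙)(353) = 1 + 2 = 3.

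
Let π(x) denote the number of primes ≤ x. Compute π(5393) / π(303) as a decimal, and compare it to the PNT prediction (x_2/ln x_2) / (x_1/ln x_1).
π(5393)/π(303) = 711/62 ≈ 11.4677;  PNT prediction ≈ 11.8351.

π(303) = 62 and π(5393) = 711, so π(5393)/π(303) ≈ 11.4677. The PNT-predicted ratio is (5393/ln(5393)) / (303/ln(303)) ≈ 11.8351. The two agree to within a few percent, as expected.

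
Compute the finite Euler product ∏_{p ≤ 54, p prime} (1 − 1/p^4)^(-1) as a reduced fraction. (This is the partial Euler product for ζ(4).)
∏ = 750937919501355467062347671738968589096863062629/693820677147413996973765862820413440000000000000

The primes p ≤ 54 are [2, 3, 5, 7, 11, 13, 17, 19, 23, 29, 31, 37, 41, 43, 47, 53]. For each prime, (1 − 1/p^4)^(-1) = p^4 / (p^4 − 1). The product is (1 − 1/2^4)^(-1), (1 − 1/3^4)^(-1), (1 − 1/5^4)^(-1), (1 − 1/7^4)^(-1), (1 − 1/11^4)^(-1), (1 − 1/13^4)^(-1), (1 − 1/17^4)^(-1), (1 − 1/19^4)^(-1), (1 − 1/23^4)^(-1), (1 − 1/29^4)^(-1), (1 − 1/31^4)^(-1), (1 − 1/37^4)^(-1), (1 − 1/41^4)^(-1), (1 − 1/43^4)^(-1), (1 − 1/47^4)^(-1), (1 − 1/53^4)^(-1) = ∏ p^4 / (p^4 − 1) = 750937919501355467062347671738968589096863062629/693820677147413996973765862820413440000000000000.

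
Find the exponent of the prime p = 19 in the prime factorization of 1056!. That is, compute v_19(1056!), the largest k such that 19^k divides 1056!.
v_19(1056!) = 57

Legendre's formula: v_p(n!) = Σ_{k ≥ 1} ⌊n / p^k⌋. For p = 19, n = 1056, the terms are:
  ⌊1056/19^1⌋ = ⌊1056/19⌋ = 55
  ⌊1056/19^2⌋ = ⌊1056/361⌋ = 2
(the next term ⌊1056/19^3⌋ = 0, terminating the sum). Summing: v_19(1056!) = 55 + 2 = 57.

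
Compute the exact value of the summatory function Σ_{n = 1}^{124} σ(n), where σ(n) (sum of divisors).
Σ_{n ≤ 124} σ(n) = 12684

Compute σ(n) for each 1 ≤ n ≤ 124: σ(1) = 1, σ(2) = 3, σ(3) = 4, σ(4) = 7, σ(5) = 6, σ(6) = 12, σ(7) = 8, σ(8) = 15, σ(9) = 13, σ(10) = 18, σ(11) = 12, σ(12) = 28, σ(13) = 14, σ(14) = 24, σ(15) = 24, σ(16) = 31, σ(17) = 18, σ(18) = 39, σ(19) = 20, σ(20) = 42, σ(21) = 32, σ(22) = 36, σ(23) = 24, σ(24) = 60, σ(25) = 31, σ(26) = 42, σ(27) = 40, σ(28) = 56, σ(29) = 30, σ(30) = 72, σ(31) = 32, σ(32) = 63, σ(33) = 48, σ(34) = 54, σ(35) = 48, σ(36) = 91, σ(37) = 38, σ(38) = 60, σ(39) = 56, σ(40) = 90, σ(41) = 42, σ(42) = 96, σ(43) = 44, σ(44) = 84, σ(45) = 78, σ(46) = 72, σ(47) = 48, σ(48) = 124, σ(49) = 57, σ(50) = 93, σ(51) = 72, σ(52) = 98, σ(53) = 54, σ(54) = 120, σ(55) = 72, σ(56) = 120, σ(57) = 80, σ(58) = 90, σ(59) = 60, σ(60) = 168, σ(61) = 62, σ(62) = 96, σ(63) = 104, σ(64) = 127, σ(65) = 84, σ(66) = 144, σ(67) = 68, σ(68) = 126, σ(69) = 96, σ(70) = 144, σ(71) = 72, σ(72) = 195, σ(73) = 74, σ(74) = 114, σ(75) = 124, σ(76) = 140, σ(77) = 96, σ(78) = 168, σ(79) = 80, σ(80) = 186, σ(81) = 121, σ(82) = 126, σ(83) = 84, σ(84) = 224, σ(85) = 108, σ(86) = 132, σ(87) = 120, σ(88) = 180, σ(89) = 90, σ(90) = 234, σ(91) = 112, σ(92) = 168, σ(93) = 128, σ(94) = 144, σ(95) = 120, σ(96) = 252, σ(97) = 98, σ(98) = 171, σ(99) = 156, σ(100) = 217, σ(101) = 102, σ(102) = 216, σ(103) = 104, σ(104) = 210, σ(105) = 192, σ(106) = 162, σ(107) = 108, σ(108) = 280, σ(109) = 110, σ(110) = 216, σ(111) = 152, σ(112) = 248, σ(113) = 114, σ(114) = 240, σ(115) = 144, σ(116) = 210, σ(117) = 182, σ(118) = 180, σ(119) = 144, σ(120) = 360, σ(121) = 133, σ(122) = 186, σ(123) = 168, σ(124) = 224. Summing all 124 values: 12684. (Average order: Σ_{n ≤ x} σ(n) ~ (π²/12) x². For x = 124, (π²/12)·124² ≈ 12646.25.)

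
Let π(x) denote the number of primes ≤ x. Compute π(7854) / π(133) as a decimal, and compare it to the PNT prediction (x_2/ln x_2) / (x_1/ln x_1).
π(7854)/π(133) = 992/32 ≈ 31.0000;  PNT prediction ≈ 32.1993.

π(133) = 32 and π(7854) = 992, so π(7854)/π(133) ≈ 31.0000. The PNT-predicted ratio is (7854/ln(7854)) / (133/ln(133)) ≈ 32.1993. The two agree to within a few percent, as expected.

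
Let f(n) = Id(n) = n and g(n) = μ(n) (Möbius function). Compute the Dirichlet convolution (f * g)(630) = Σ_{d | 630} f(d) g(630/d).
(Id * μ)(630) = 144

Divisors of 630: [1, 2, 3, 5, 6, 7, 9, 10, 14, 15, 18, 21, 30, 35, 42, 45, 63, 70, 90, 105, 126, 210, 315, 630]. For each d | 630:
  d = 1: Id(1) · μ(630/1) = 1 · 0 = 0
  d = 2: Id(2) · μ(630/2) = 2 · 0 = 0
  d = 3: Id(3) · μ(630/3) = 3 · 1 = 3
  d = 5: Id(5) · μ(630/5) = 5 · 0 = 0
  d = 6: Id(6) · μ(630/6) = 6 · -1 = -6
  d = 7: Id(7) · μ(630/7) = 7 · 0 = 0
  d = 9: Id(9) · μ(630/9) = 9 · -1 = -9
  d = 10: Id(10) · μ(630/10) = 10 · 0 = 0
  d = 14: Id(14) · μ(630/14) = 14 · 0 = 0
  d = 15: Id(15) · μ(630/15) = 15 · -1 = -15
  d = 18: Id(18) · μ(630/18) = 18 · 1 = 18
  d = 21: Id(21) · μ(630/21) = 21 · -1 = -21
  d = 30: Id(30) · μ(630/30) = 30 · 1 = 30
  d = 35: Id(35) · μ(630/35) = 35 · 0 = 0
  d = 42: Id(42) · μ(630/42) = 42 · 1 = 42
  d = 45: Id(45) · μ(630/45) = 45 · 1 = 45
  d = 63: Id(63) · μ(630/63) = 63 · 1 = 63
  d = 70: Id(70) · μ(630/70) = 70 · 0 = 0
  d = 90: Id(90) · μ(630/90) = 90 · -1 = -90
  d = 105: Id(105) · μ(630/105) = 105 · 1 = 105
  d = 126: Id(126) · μ(630/126) = 126 · -1 = -126
  d = 210: Id(210) · μ(630/210) = 210 · -1 = -210
  d = 315: Id(315) · μ(630/315) = 315 · -1 = -315
  d = 630: Id(630) · μ(630/630) = 630 · 1 = 630
Summing: (Id * μ)(630) = 0 + 0 + 3 + 0 + -6 + 0 + -9 + 0 + 0 + -15 + 18 + -21 + 30 + 0 + 42 + 45 + 63 + 0 + -90 + 105 + -126 + -210 + -315 + 630 = 144.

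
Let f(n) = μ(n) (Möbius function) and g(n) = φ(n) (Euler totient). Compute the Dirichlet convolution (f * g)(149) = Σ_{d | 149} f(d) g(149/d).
(μ * φ)(149) = 147

Divisors of 149: [1, 149]. For each d | 149:
  d = 1: μ(1) · φ(149/1) = 1 · 148 = 148
  d = 149: μ(149) · φ(149/149) = -1 · 1 = -1
Summing: (μ * φ)(149) = 148 + -1 = 147.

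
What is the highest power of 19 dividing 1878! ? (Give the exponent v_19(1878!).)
v_19(1878!) = 103

Legendre's formula: v_p(n!) = Σ_{k ≥ 1} ⌊n / p^k⌋. For p = 19, n = 1878, the terms are:
  ⌊1878/19^1⌋ = ⌊1878/19⌋ = 98
  ⌊1878/19^2⌋ = ⌊1878/361⌋ = 5
(the next term ⌊1878/19^3⌋ = 0, terminating the sum). Summing: v_19(1878!) = 98 + 5 = 103.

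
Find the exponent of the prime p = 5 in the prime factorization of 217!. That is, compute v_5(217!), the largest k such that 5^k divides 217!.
v_5(217!) = 52

Legendre's formula: v_p(n!) = Σ_{k ≥ 1} ⌊n / p^k⌋. For p = 5, n = 217, the terms are:
  ⌊217/5^1⌋ = ⌊217/5⌋ = 43
  ⌊217/5^2⌋ = ⌊217/25⌋ = 8
  ⌊217/5^3⌋ = ⌊217/125⌋ = 1
(the next term ⌊217/5^4⌋ = 0, terminating the sum). Summing: v_5(217!) = 43 + 8 + 1 = 52.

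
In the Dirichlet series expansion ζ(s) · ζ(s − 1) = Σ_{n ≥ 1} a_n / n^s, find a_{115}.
σ(115) = 144

In the product (Σ m^0/m^s)(Σ k / k^s) = Σ (Σ_{d | n} d) / n^s, the coefficient of 1/n^s is σ(n) = Σ_{d | n} d. For n = 115, divisors are [1, 5, 23, 115]; summing: σ(115) = 144.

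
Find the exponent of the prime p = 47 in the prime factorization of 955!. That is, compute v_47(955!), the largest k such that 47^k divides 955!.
v_47(955!) = 20

Legendre's formula: v_p(n!) = Σ_{k ≥ 1} ⌊n / p^k⌋. For p = 47, n = 955, the terms are:
  ⌊955/47^1⌋ = ⌊955/47⌋ = 20
(the next term ⌊955/47^2⌋ = 0, terminating the sum). Summing: v_47(955!) = 20 = 20.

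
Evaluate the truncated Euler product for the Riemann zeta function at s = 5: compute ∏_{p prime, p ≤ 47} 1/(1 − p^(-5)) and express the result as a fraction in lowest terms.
∏ = 505807800965451248053830657783332590848273750176189703324931155978491/487794643941809531294334436783738741459341109492573787399981389578240

The primes p ≤ 47 are [2, 3, 5, 7, 11, 13, 17, 19, 23, 29, 31, 37, 41, 43, 47]. For each prime, (1 − 1/p^5)^(-1) = p^5 / (p^5 − 1). The product is (1 − 1/2^5)^(-1), (1 − 1/3^5)^(-1), (1 − 1/5^5)^(-1), (1 − 1/7^5)^(-1), (1 − 1/11^5)^(-1), (1 − 1/13^5)^(-1), (1 − 1/17^5)^(-1), (1 − 1/19^5)^(-1), (1 − 1/23^5)^(-1), (1 − 1/29^5)^(-1), (1 − 1/31^5)^(-1), (1 − 1/37^5)^(-1), (1 − 1/41^5)^(-1), (1 − 1/43^5)^(-1), (1 − 1/47^5)^(-1) = ∏ p^5 / (p^5 − 1) = 505807800965451248053830657783332590848273750176189703324931155978491/487794643941809531294334436783738741459341109492573787399981389578240.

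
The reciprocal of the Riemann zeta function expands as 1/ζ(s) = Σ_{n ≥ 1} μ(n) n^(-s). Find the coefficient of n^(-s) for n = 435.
μ(435) = -1

Factor n = 435 = 3 · 5 · 29. μ(n) = 0 if any exponent ≥ 2 (not squarefree); otherwise μ(n) = (−1)^{ω(n)} where ω(n) is the number of distinct prime factors. Applying: μ(435) = -1.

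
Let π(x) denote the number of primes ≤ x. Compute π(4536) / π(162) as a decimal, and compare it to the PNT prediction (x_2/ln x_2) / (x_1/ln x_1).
π(4536)/π(162) = 615/37 ≈ 16.6216;  PNT prediction ≈ 16.9188.

π(162) = 37 and π(4536) = 615, so π(4536)/π(162) ≈ 16.6216. The PNT-predicted ratio is (4536/ln(4536)) / (162/ln(162)) ≈ 16.9188. The two agree to within a few percent, as expected.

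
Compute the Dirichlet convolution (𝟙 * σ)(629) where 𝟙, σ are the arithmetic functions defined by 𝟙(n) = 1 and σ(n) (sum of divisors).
(𝟙 * σ)(629) = 741

Divisors of 629: [1, 17, 37, 629]. For each d | 629:
  d = 1: 𝟙(1) · σ(629/1) = 1 · 684 = 684
  d = 17: 𝟙(17) · σ(629/17) = 1 · 38 = 38
  d = 37: 𝟙(37) · σ(629/37) = 1 · 18 = 18
  d = 629: 𝟙(629) · σ(629/629) = 1 · 1 = 1
Summing: (𝟙 * σ)(629) = 684 + 38 + 18 + 1 = 741.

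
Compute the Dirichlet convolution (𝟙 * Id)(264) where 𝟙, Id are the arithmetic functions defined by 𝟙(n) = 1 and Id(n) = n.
(𝟙 * Id)(264) = 720

Divisors of 264: [1, 2, 3, 4, 6, 8, 11, 12, 22, 24, 33, 44, 66, 88, 132, 264]. For each d | 264:
  d = 1: 𝟙(1) · Id(264/1) = 1 · 264 = 264
  d = 2: 𝟙(2) · Id(264/2) = 1 · 132 = 132
  d = 3: 𝟙(3) · Id(264/3) = 1 · 88 = 88
  d = 4: 𝟙(4) · Id(264/4) = 1 · 66 = 66
  d = 6: 𝟙(6) · Id(264/6) = 1 · 44 = 44
  d = 8: 𝟙(8) · Id(264/8) = 1 · 33 = 33
  d = 11: 𝟙(11) · Id(264/11) = 1 · 24 = 24
  d = 12: 𝟙(12) · Id(264/12) = 1 · 22 = 22
  d = 22: 𝟙(22) · Id(264/22) = 1 · 12 = 12
  d = 24: 𝟙(24) · Id(264/24) = 1 · 11 = 11
  d = 33: 𝟙(33) · Id(264/33) = 1 · 8 = 8
  d = 44: 𝟙(44) · Id(264/44) = 1 · 6 = 6
  d = 66: 𝟙(66) · Id(264/66) = 1 · 4 = 4
  d = 88: 𝟙(88) · Id(264/88) = 1 · 3 = 3
  d = 132: 𝟙(132) · Id(264/132) = 1 · 2 = 2
  d = 264: 𝟙(264) · Id(264/264) = 1 · 1 = 1
Summing: (𝟙 * Id)(264) = 264 + 132 + 88 + 66 + 44 + 33 + 24 + 22 + 12 + 11 + 8 + 6 + 4 + 3 + 2 + 1 = 720.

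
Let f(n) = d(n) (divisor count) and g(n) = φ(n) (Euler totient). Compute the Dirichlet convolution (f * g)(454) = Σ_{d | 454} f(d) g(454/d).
(d * φ)(454) = 684

Divisors of 454: [1, 2, 227, 454]. For each d | 454:
  d = 1: d(1) · φ(454/1) = 1 · 226 = 226
  d = 2: d(2) · φ(454/2) = 2 · 226 = 452
  d = 227: d(227) · φ(454/227) = 2 · 1 = 2
  d = 454: d(454) · φ(454/454) = 4 · 1 = 4
Summing: (d * φ)(454) = 226 + 452 + 2 + 4 = 684.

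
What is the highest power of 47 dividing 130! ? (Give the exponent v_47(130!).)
v_47(130!) = 2

Legendre's formula: v_p(n!) = Σ_{k ≥ 1} ⌊n / p^k⌋. For p = 47, n = 130, the terms are:
  ⌊130/47^1⌋ = ⌊130/47⌋ = 2
(the next term ⌊130/47^2⌋ = 0, terminating the sum). Summing: v_47(130!) = 2 = 2.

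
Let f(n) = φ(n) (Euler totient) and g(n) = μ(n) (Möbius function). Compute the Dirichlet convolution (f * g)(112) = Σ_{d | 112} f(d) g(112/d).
(φ * μ)(112) = 20

Divisors of 112: [1, 2, 4, 7, 8, 14, 16, 28, 56, 112]. For each d | 112:
  d = 1: φ(1) · μ(112/1) = 1 · 0 = 0
  d = 2: φ(2) · μ(112/2) = 1 · 0 = 0
  d = 4: φ(4) · μ(112/4) = 2 · 0 = 0
  d = 7: φ(7) · μ(112/7) = 6 · 0 = 0
  d = 8: φ(8) · μ(112/8) = 4 · 1 = 4
  d = 14: φ(14) · μ(112/14) = 6 · 0 = 0
  d = 16: φ(16) · μ(112/16) = 8 · -1 = -8
  d = 28: φ(28) · μ(112/28) = 12 · 0 = 0
  d = 56: φ(56) · μ(112/56) = 24 · -1 = -24
  d = 112: φ(112) · μ(112/112) = 48 · 1 = 48
Summing: (φ * μ)(112) = 0 + 0 + 0 + 0 + 4 + 0 + -8 + 0 + -24 + 48 = 20.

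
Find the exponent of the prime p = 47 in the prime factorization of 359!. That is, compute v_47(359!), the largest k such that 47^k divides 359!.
v_47(359!) = 7

Legendre's formula: v_p(n!) = Σ_{k ≥ 1} ⌊n / p^k⌋. For p = 47, n = 359, the terms are:
  ⌊359/47^1⌋ = ⌊359/47⌋ = 7
(the next term ⌊359/47^2⌋ = 0, terminating the sum). Summing: v_47(359!) = 7 = 7.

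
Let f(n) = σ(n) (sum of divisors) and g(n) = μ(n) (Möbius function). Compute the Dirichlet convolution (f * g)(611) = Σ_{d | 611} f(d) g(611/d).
(σ * μ)(611) = 611

Divisors of 611: [1, 13, 47, 611]. For each d | 611:
  d = 1: σ(1) · μ(611/1) = 1 · 1 = 1
  d = 13: σ(13) · μ(611/13) = 14 · -1 = -14
  d = 47: σ(47) · μ(611/47) = 48 · -1 = -48
  d = 611: σ(611) · μ(611/611) = 672 · 1 = 672
Summing: (σ * μ)(611) = 1 + -14 + -48 + 672 = 611.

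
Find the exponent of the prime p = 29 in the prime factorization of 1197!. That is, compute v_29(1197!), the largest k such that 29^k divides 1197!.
v_29(1197!) = 42

Legendre's formula: v_p(n!) = Σ_{k ≥ 1} ⌊n / p^k⌋. For p = 29, n = 1197, the terms are:
  ⌊1197/29^1⌋ = ⌊1197/29⌋ = 41
  ⌊1197/29^2⌋ = ⌊1197/841⌋ = 1
(the next term ⌊1197/29^3⌋ = 0, terminating the sum). Summing: v_29(1197!) = 41 + 1 = 42.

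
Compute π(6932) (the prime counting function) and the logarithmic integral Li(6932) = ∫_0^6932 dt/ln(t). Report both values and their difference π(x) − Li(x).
π(6932) = 890;  Li(6932) ≈ 906.65;  π(x) − Li(x) ≈ -16.65.

Direct count of primes ≤ 6932 gives π(6932) = 890. Numerical evaluation of the logarithmic integral gives Li(6932) ≈ 906.65. The difference π(x) − Li(x) ≈ -16.65 is typically negative for small/moderate x (Li(x) overestimates), though Littlewood's theorem shows this sign changes infinitely often.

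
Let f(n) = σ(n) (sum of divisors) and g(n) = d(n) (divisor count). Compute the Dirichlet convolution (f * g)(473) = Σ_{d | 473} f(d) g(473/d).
(σ * d)(473) = 644

Divisors of 473: [1, 11, 43, 473]. For each d | 473:
  d = 1: σ(1) · d(473/1) = 1 · 4 = 4
  d = 11: σ(11) · d(473/11) = 12 · 2 = 24
  d = 43: σ(43) · d(473/43) = 44 · 2 = 88
  d = 473: σ(473) · d(473/473) = 528 · 1 = 528
Summing: (σ * d)(473) = 4 + 24 + 88 + 528 = 644.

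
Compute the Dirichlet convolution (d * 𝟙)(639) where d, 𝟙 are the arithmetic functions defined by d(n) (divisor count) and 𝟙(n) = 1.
(d * 𝟙)(639) = 18

Divisors of 639: [1, 3, 9, 71, 213, 639]. For each d | 639:
  d = 1: d(1) · 𝟙(639/1) = 1 · 1 = 1
  d = 3: d(3) · 𝟙(639/3) = 2 · 1 = 2
  d = 9: d(9) · 𝟙(639/9) = 3 · 1 = 3
  d = 71: d(71) · 𝟙(639/71) = 2 · 1 = 2
  d = 213: d(213) · 𝟙(639/213) = 4 · 1 = 4
  d = 639: d(639) · 𝟙(639/639) = 6 · 1 = 6
Summing: (d * 𝟙)(639) = 1 + 2 + 3 + 2 + 4 + 6 = 18.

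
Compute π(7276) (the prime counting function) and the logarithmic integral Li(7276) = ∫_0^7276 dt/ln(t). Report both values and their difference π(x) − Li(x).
π(7276) = 928;  Li(7276) ≈ 945.44;  π(x) − Li(x) ≈ -17.44.

Direct count of primes ≤ 7276 gives π(7276) = 928. Numerical evaluation of the logarithmic integral gives Li(7276) ≈ 945.44. The difference π(x) − Li(x) ≈ -17.44 is typically negative for small/moderate x (Li(x) overestimates), though Littlewood's theorem shows this sign changes infinitely often.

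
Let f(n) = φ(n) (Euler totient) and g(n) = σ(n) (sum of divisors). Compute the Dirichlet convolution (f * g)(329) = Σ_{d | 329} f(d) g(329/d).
(φ * σ)(329) = 1316

Divisors of 329: [1, 7, 47, 329]. For each d | 329:
  d = 1: φ(1) · σ(329/1) = 1 · 384 = 384
  d = 7: φ(7) · σ(329/7) = 6 · 48 = 288
  d = 47: φ(47) · σ(329/47) = 46 · 8 = 368
  d = 329: φ(329) · σ(329/329) = 276 · 1 = 276
Summing: (φ * σ)(329) = 384 + 288 + 368 + 276 = 1316.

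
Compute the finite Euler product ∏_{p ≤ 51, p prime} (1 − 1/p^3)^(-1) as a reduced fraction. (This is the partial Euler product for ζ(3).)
∏ = 1417934272824755236225375034446860319/1179638474528270622029363943840940032

The primes p ≤ 51 are [2, 3, 5, 7, 11, 13, 17, 19, 23, 29, 31, 37, 41, 43, 47]. For each prime, (1 − 1/p^3)^(-1) = p^3 / (p^3 − 1). The product is (1 − 1/2^3)^(-1), (1 − 1/3^3)^(-1), (1 − 1/5^3)^(-1), (1 − 1/7^3)^(-1), (1 − 1/11^3)^(-1), (1 − 1/13^3)^(-1), (1 − 1/17^3)^(-1), (1 − 1/19^3)^(-1), (1 − 1/23^3)^(-1), (1 − 1/29^3)^(-1), (1 − 1/31^3)^(-1), (1 − 1/37^3)^(-1), (1 − 1/41^3)^(-1), (1 − 1/43^3)^(-1), (1 − 1/47^3)^(-1) = ∏ p^3 / (p^3 − 1) = 1417934272824755236225375034446860319/1179638474528270622029363943840940032.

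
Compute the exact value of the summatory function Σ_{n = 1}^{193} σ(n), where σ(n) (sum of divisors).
Σ_{n ≤ 193} σ(n) = 30684

Compute σ(n) for each 1 ≤ n ≤ 193: σ(1) = 1, σ(2) = 3, σ(3) = 4, σ(4) = 7, σ(5) = 6, σ(6) = 12, σ(7) = 8, σ(8) = 15, σ(9) = 13, σ(10) = 18, σ(11) = 12, σ(12) = 28, σ(13) = 14, σ(14) = 24, σ(15) = 24, σ(16) = 31, σ(17) = 18, σ(18) = 39, σ(19) = 20, σ(20) = 42, σ(21) = 32, σ(22) = 36, σ(23) = 24, σ(24) = 60, σ(25) = 31, σ(26) = 42, σ(27) = 40, σ(28) = 56, σ(29) = 30, σ(30) = 72, σ(31) = 32, σ(32) = 63, σ(33) = 48, σ(34) = 54, σ(35) = 48, σ(36) = 91, σ(37) = 38, σ(38) = 60, σ(39) = 56, σ(40) = 90, σ(41) = 42, σ(42) = 96, σ(43) = 44, σ(44) = 84, σ(45) = 78, σ(46) = 72, σ(47) = 48, σ(48) = 124, σ(49) = 57, σ(50) = 93, σ(51) = 72, σ(52) = 98, σ(53) = 54, σ(54) = 120, σ(55) = 72, σ(56) = 120, σ(57) = 80, σ(58) = 90, σ(59) = 60, σ(60) = 168, σ(61) = 62, σ(62) = 96, σ(63) = 104, σ(64) = 127, σ(65) = 84, σ(66) = 144, σ(67) = 68, σ(68) = 126, σ(69) = 96, σ(70) = 144, σ(71) = 72, σ(72) = 195, σ(73) = 74, σ(74) = 114, σ(75) = 124, σ(76) = 140, σ(77) = 96, σ(78) = 168, σ(79) = 80, σ(80) = 186, σ(81) = 121, σ(82) = 126, σ(83) = 84, σ(84) = 224, σ(85) = 108, σ(86) = 132, σ(87) = 120, σ(88) = 180, σ(89) = 90, σ(90) = 234, σ(91) = 112, σ(92) = 168, σ(93) = 128, σ(94) = 144, σ(95) = 120, σ(96) = 252, σ(97) = 98, σ(98) = 171, σ(99) = 156, σ(100) = 217, σ(101) = 102, σ(102) = 216, σ(103) = 104, σ(104) = 210, σ(105) = 192, σ(106) = 162, σ(107) = 108, σ(108) = 280, σ(109) = 110, σ(110) = 216, σ(111) = 152, σ(112) = 248, σ(113) = 114, σ(114) = 240, σ(115) = 144, σ(116) = 210, σ(117) = 182, σ(118) = 180, σ(119) = 144, σ(120) = 360, σ(121) = 133, σ(122) = 186, σ(123) = 168, σ(124) = 224, σ(125) = 156, σ(126) = 312, σ(127) = 128, σ(128) = 255, σ(129) = 176, σ(130) = 252, σ(131) = 132, σ(132) = 336, σ(133) = 160, σ(134) = 204, σ(135) = 240, σ(136) = 270, σ(137) = 138, σ(138) = 288, σ(139) = 140, σ(140) = 336, σ(141) = 192, σ(142) = 216, σ(143) = 168, σ(144) = 403, σ(145) = 180, σ(146) = 222, σ(147) = 228, σ(148) = 266, σ(149) = 150, σ(150) = 372, σ(151) = 152, σ(152) = 300, σ(153) = 234, σ(154) = 288, σ(155) = 192, σ(156) = 392, σ(157) = 158, σ(158) = 240, σ(159) = 216, σ(160) = 378, σ(161) = 192, σ(162) = 363, σ(163) = 164, σ(164) = 294, σ(165) = 288, σ(166) = 252, σ(167) = 168, σ(168) = 480, σ(169) = 183, σ(170) = 324, σ(171) = 260, σ(172) = 308, σ(173) = 174, σ(174) = 360, σ(175) = 248, σ(176) = 372, σ(177) = 240, σ(178) = 270, σ(179) = 180, σ(180) = 546, σ(181) = 182, σ(182) = 336, σ(183) = 248, σ(184) = 360, σ(185) = 228, σ(186) = 384, σ(187) = 216, σ(188) = 336, σ(189) = 320, σ(190) = 360, σ(191) = 192, σ(192) = 508, σ(193) = 194. Summing all 193 values: 30684. (Average order: Σ_{n ≤ x} σ(n) ~ (π²/12) x². For x = 193, (π²/12)·193² ≈ 30636.07.)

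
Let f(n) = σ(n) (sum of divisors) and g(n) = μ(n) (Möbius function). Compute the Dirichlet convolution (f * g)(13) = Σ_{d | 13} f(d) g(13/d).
(σ * μ)(13) = 13

Divisors of 13: [1, 13]. For each d | 13:
  d = 1: σ(1) · μ(13/1) = 1 · -1 = -1
  d = 13: σ(13) · μ(13/13) = 14 · 1 = 14
Summing: (σ * μ)(13) = -1 + 14 = 13.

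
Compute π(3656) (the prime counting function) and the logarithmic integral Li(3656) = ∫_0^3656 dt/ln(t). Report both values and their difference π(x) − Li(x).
π(3656) = 510;  Li(3656) ≈ 523.67;  π(x) − Li(x) ≈ -13.67.

Direct count of primes ≤ 3656 gives π(3656) = 510. Numerical evaluation of the logarithmic integral gives Li(3656) ≈ 523.67. The difference π(x) − Li(x) ≈ -13.67 is typically negative for small/moderate x (Li(x) overestimates), though Littlewood's theorem shows this sign changes infinitely often.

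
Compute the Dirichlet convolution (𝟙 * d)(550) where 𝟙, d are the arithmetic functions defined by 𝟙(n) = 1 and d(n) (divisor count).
(𝟙 * d)(550) = 54

Divisors of 550: [1, 2, 5, 10, 11, 22, 25, 50, 55, 110, 275, 550]. For each d | 550:
  d = 1: 𝟙(1) · d(550/1) = 1 · 12 = 12
  d = 2: 𝟙(2) · d(550/2) = 1 · 6 = 6
  d = 5: 𝟙(5) · d(550/5) = 1 · 8 = 8
  d = 10: 𝟙(10) · d(550/10) = 1 · 4 = 4
  d = 11: 𝟙(11) · d(550/11) = 1 · 6 = 6
  d = 22: 𝟙(22) · d(550/22) = 1 · 3 = 3
  d = 25: 𝟙(25) · d(550/25) = 1 · 4 = 4
  d = 50: 𝟙(50) · d(550/50) = 1 · 2 = 2
  d = 55: 𝟙(55) · d(550/55) = 1 · 4 = 4
  d = 110: 𝟙(110) · d(550/110) = 1 · 2 = 2
  d = 275: 𝟙(275) · d(550/275) = 1 · 2 = 2
  d = 550: 𝟙(550) · d(550/550) = 1 · 1 = 1
Summing: (𝟙 * d)(550) = 12 + 6 + 8 + 4 + 6 + 3 + 4 + 2 + 4 + 2 + 2 + 1 = 54.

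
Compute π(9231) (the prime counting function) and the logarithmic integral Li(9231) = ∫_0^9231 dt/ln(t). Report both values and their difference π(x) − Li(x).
π(9231) = 1144;  Li(9231) ≈ 1162.28;  π(x) − Li(x) ≈ -18.28.

Direct count of primes ≤ 9231 gives π(9231) = 1144. Numerical evaluation of the logarithmic integral gives Li(9231) ≈ 1162.28. The difference π(x) − Li(x) ≈ -18.28 is typically negative for small/moderate x (Li(x) overestimates), though Littlewood's theorem shows this sign changes infinitely often.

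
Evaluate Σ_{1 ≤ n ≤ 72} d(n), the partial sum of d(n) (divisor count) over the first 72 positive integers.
Σ_{n ≤ 72} d(n) = 326

Compute d(n) for each 1 ≤ n ≤ 72: d(1) = 1, d(2) = 2, d(3) = 2, d(4) = 3, d(5) = 2, d(6) = 4, d(7) = 2, d(8) = 4, d(9) = 3, d(10) = 4, d(11) = 2, d(12) = 6, d(13) = 2, d(14) = 4, d(15) = 4, d(16) = 5, d(17) = 2, d(18) = 6, d(19) = 2, d(20) = 6, d(21) = 4, d(22) = 4, d(23) = 2, d(24) = 8, d(25) = 3, d(26) = 4, d(27) = 4, d(28) = 6, d(29) = 2, d(30) = 8, d(31) = 2, d(32) = 6, d(33) = 4, d(34) = 4, d(35) = 4, d(36) = 9, d(37) = 2, d(38) = 4, d(39) = 4, d(40) = 8, d(41) = 2, d(42) = 8, d(43) = 2, d(44) = 6, d(45) = 6, d(46) = 4, d(47) = 2, d(48) = 10, d(49) = 3, d(50) = 6, d(51) = 4, d(52) = 6, d(53) = 2, d(54) = 8, d(55) = 4, d(56) = 8, d(57) = 4, d(58) = 4, d(59) = 2, d(60) = 12, d(61) = 2, d(62) = 4, d(63) = 6, d(64) = 7, d(65) = 4, d(66) = 8, d(67) = 2, d(68) = 6, d(69) = 4, d(70) = 8, d(71) = 2, d(72) = 12. Summing all 72 values: 326. (Dirichlet's divisor formula: Σ_{n ≤ x} d(n) = x ln(x) + (2γ − 1) x + O(√x). For x = 72, the asymptotic estimate is ≈ 319.04.)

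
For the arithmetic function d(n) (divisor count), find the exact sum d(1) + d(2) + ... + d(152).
Σ_{n ≤ 152} d(n) = 790

Compute d(n) for each 1 ≤ n ≤ 152: d(1) = 1, d(2) = 2, d(3) = 2, d(4) = 3, d(5) = 2, d(6) = 4, d(7) = 2, d(8) = 4, d(9) = 3, d(10) = 4, d(11) = 2, d(12) = 6, d(13) = 2, d(14) = 4, d(15) = 4, d(16) = 5, d(17) = 2, d(18) = 6, d(19) = 2, d(20) = 6, d(21) = 4, d(22) = 4, d(23) = 2, d(24) = 8, d(25) = 3, d(26) = 4, d(27) = 4, d(28) = 6, d(29) = 2, d(30) = 8, d(31) = 2, d(32) = 6, d(33) = 4, d(34) = 4, d(35) = 4, d(36) = 9, d(37) = 2, d(38) = 4, d(39) = 4, d(40) = 8, d(41) = 2, d(42) = 8, d(43) = 2, d(44) = 6, d(45) = 6, d(46) = 4, d(47) = 2, d(48) = 10, d(49) = 3, d(50) = 6, d(51) = 4, d(52) = 6, d(53) = 2, d(54) = 8, d(55) = 4, d(56) = 8, d(57) = 4, d(58) = 4, d(59) = 2, d(60) = 12, d(61) = 2, d(62) = 4, d(63) = 6, d(64) = 7, d(65) = 4, d(66) = 8, d(67) = 2, d(68) = 6, d(69) = 4, d(70) = 8, d(71) = 2, d(72) = 12, d(73) = 2, d(74) = 4, d(75) = 6, d(76) = 6, d(77) = 4, d(78) = 8, d(79) = 2, d(80) = 10, d(81) = 5, d(82) = 4, d(83) = 2, d(84) = 12, d(85) = 4, d(86) = 4, d(87) = 4, d(88) = 8, d(89) = 2, d(90) = 12, d(91) = 4, d(92) = 6, d(93) = 4, d(94) = 4, d(95) = 4, d(96) = 12, d(97) = 2, d(98) = 6, d(99) = 6, d(100) = 9, d(101) = 2, d(102) = 8, d(103) = 2, d(104) = 8, d(105) = 8, d(106) = 4, d(107) = 2, d(108) = 12, d(109) = 2, d(110) = 8, d(111) = 4, d(112) = 10, d(113) = 2, d(114) = 8, d(115) = 4, d(116) = 6, d(117) = 6, d(118) = 4, d(119) = 4, d(120) = 16, d(121) = 3, d(122) = 4, d(123) = 4, d(124) = 6, d(125) = 4, d(126) = 12, d(127) = 2, d(128) = 8, d(129) = 4, d(130) = 8, d(131) = 2, d(132) = 12, d(133) = 4, d(134) = 4, d(135) = 8, d(136) = 8, d(137) = 2, d(138) = 8, d(139) = 2, d(140) = 12, d(141) = 4, d(142) = 4, d(143) = 4, d(144) = 15, d(145) = 4, d(146) = 4, d(147) = 6, d(148) = 6, d(149) = 2, d(150) = 12, d(151) = 2, d(152) = 8. Summing all 152 values: 790. (Dirichlet's divisor formula: Σ_{n ≤ x} d(n) = x ln(x) + (2γ − 1) x + O(√x). For x = 152, the asymptotic estimate is ≈ 787.10.)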